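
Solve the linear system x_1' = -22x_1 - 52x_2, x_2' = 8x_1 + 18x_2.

x_1(t) = 3c_1e^(-2t)sin(4t) + 2c_1e^(-2t)cos(4t) + 2c_2e^(-2t)sin(4t) - 3c_2e^(-2t)cos(4t), x_2(t) = -c_1e^(-2t)sin(4t) - c_1e^(-2t)cos(4t) - c_2e^(-2t)sin(4t) + c_2e^(-2t)cos(4t)

Coefficient matrix A = [[-22, -52], [8, 18]].
Characteristic polynomial det(A - λI) = λ^2 + 4λ + 20 = 0.
Eigenvalues λ = -2 ± 4i (complex conjugate pair).
For λ=-2+4i: an eigenvector is (2,-1) - i(3,-1) = (2 - 3i, -1 + i).
A real fundamental pair from Re and Im of e^((-2+4i)t)v: X_1 = e^(-2t)(cos(4t)·(2,-1) + sin(4t)·(3,-1)), X_2 = e^(-2t)(sin(4t)·(2,-1) - cos(4t)·(3,-1)).
General solution: c_1X_1 + c_2X_2.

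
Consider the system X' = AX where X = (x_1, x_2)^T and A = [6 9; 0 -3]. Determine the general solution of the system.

Coefficient matrix A = [[6, 9], [0, -3]].
Characteristic polynomial det(A - λI) = λ^2 - 3λ - 18 = 0.
Eigenvalues λ = -3, 6.
For λ=-3: (A-λI) row 1 is [9, 9], so an eigenvector is (-1, 1).
For λ=6: (A-λI) row 1 is [0, 9], so an eigenvector is (-1, 0).
General solution: K_1e^(-3t)(-1,1) + K_2e^(6t)(-1,0).

x_1(t) = -K_1e^(-3t) - K_2e^(6t), x_2(t) = K_1e^(-3t)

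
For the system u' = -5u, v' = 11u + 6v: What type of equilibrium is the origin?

A = [[-5,0],[11,6]]; det(A-λI) = λ^2 - λ - 30.
λ = -5, 6: opposite signs.

saddle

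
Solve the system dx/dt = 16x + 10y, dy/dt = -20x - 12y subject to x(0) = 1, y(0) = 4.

Coefficient matrix A = [[16, 10], [-20, -12]].
Characteristic polynomial det(A - λI) = λ^2 - 4λ + 8 = 0.
Eigenvalues λ = 2 ± 2i (complex conjugate pair).
For λ=2+2i: an eigenvector is (-1,1) - i(-2,3) = (-1 + 2i, 1 - 3i).
A real fundamental pair from Re and Im of e^((2+2i)t)v: X_1 = e^(2t)(cos(2t)·(-1,1) + sin(2t)·(-2,3)), X_2 = e^(2t)(sin(2t)·(-1,1) - cos(2t)·(-2,3)).
General solution: C_1X_1 + C_2X_2.
Applying x(0)=1, y(0)=4 gives C_1=-11, C_2=-5.

x(t) = 27e^(2t)sin(2t) + e^(2t)cos(2t), y(t) = -38e^(2t)sin(2t) + 4e^(2t)cos(2t)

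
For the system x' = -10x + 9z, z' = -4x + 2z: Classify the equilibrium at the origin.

stable improper node

A = [[-10,9],[-4,2]]; det(A-λI) = λ^2 + 8λ + 16.
repeated λ = -4 with a single eigenvector.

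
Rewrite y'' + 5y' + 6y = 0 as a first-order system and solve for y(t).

y(t) = C_1e^(-2t) + C_2e^(-3t)

Let x_1 = y, x_2 = y'. Then x_1' = x_2 and x_2' = -6x_1 - 5x_2.
A = [[0,1],[-6,-5]]; det(A-λI) = λ^2 + 5λ + 6.
Eigenvalues λ = -2, -3 with eigenvectors (1,-2), (1,-3).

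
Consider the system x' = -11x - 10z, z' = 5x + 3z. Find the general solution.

Coefficient matrix A = [[-11, -10], [5, 3]].
Characteristic polynomial det(A - λI) = λ^2 + 8λ + 17 = 0.
Eigenvalues λ = -4 ± i (complex conjugate pair).
For λ=-4+i: an eigenvector is (1,-1) - i(3,-2) = (1 - 3i, -1 + 2i).
A real fundamental pair from Re and Im of e^((-4+i)t)v: X_1 = e^(-4t)(cos(t)·(1,-1) + sin(t)·(3,-2)), X_2 = e^(-4t)(sin(t)·(1,-1) - cos(t)·(3,-2)).
General solution: K_1X_1 + K_2X_2.

x(t) = 3K_1e^(-4t)sin(t) + K_1e^(-4t)cos(t) + K_2e^(-4t)sin(t) - 3K_2e^(-4t)cos(t), z(t) = -2K_1e^(-4t)sin(t) - K_1e^(-4t)cos(t) - K_2e^(-4t)sin(t) + 2K_2e^(-4t)cos(t)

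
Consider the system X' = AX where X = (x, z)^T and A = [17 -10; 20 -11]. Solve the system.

x(t) = -K_1e^(3t)sin(2t) + 2K_1e^(3t)cos(2t) + 2K_2e^(3t)sin(2t) + K_2e^(3t)cos(2t), z(t) = -K_1e^(3t)sin(2t) + 3K_1e^(3t)cos(2t) + 3K_2e^(3t)sin(2t) + K_2e^(3t)cos(2t)

Coefficient matrix A = [[17, -10], [20, -11]].
Characteristic polynomial det(A - λI) = λ^2 - 6λ + 13 = 0.
Eigenvalues λ = 3 ± 2i (complex conjugate pair).
For λ=3+2i: an eigenvector is (2,3) - i(-1,-1) = (2 + i, 3 + i).
A real fundamental pair from Re and Im of e^((3+2i)t)v: X_1 = e^(3t)(cos(2t)·(2,3) + sin(2t)·(-1,-1)), X_2 = e^(3t)(sin(2t)·(2,3) - cos(2t)·(-1,-1)).
General solution: K_1X_1 + K_2X_2.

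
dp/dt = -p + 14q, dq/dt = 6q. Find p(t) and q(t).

Coefficient matrix A = [[-1, 14], [0, 6]].
Characteristic polynomial det(A - λI) = λ^2 - 5λ - 6 = 0.
Eigenvalues λ = 6, -1.
For λ=6: (A-λI) row 1 is [-7, 14], so an eigenvector is (-2, -1).
For λ=-1: (A-λI) row 1 is [0, 14], so an eigenvector is (-1, 0).
General solution: c_1e^(6t)(-2,-1) + c_2e^(-t)(-1,0).

p(t) = -2c_1e^(6t) - c_2e^(-t), q(t) = -c_1e^(6t)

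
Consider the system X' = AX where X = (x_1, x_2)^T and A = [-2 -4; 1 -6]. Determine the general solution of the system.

x_1(t) = -2K_1e^(-4t) - 2K_2te^(-4t) + K_2e^(-4t), x_2(t) = -K_1e^(-4t) - K_2te^(-4t) + K_2e^(-4t)

Coefficient matrix A = [[-2, -4], [1, -6]].
Characteristic polynomial det(A - λI) = λ^2 + 8λ + 16 = 0.
Single eigenvalue λ = -4 with algebraic multiplicity 2.
Eigenvector v = (-2,-1); generalized eigenvector w with (A-λI)w=v is (1,1).
General solution: e^(-4t)[K_1·v + K_2·(t·v + w)].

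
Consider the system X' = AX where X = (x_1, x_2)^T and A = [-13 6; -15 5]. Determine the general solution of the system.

Coefficient matrix A = [[-13, 6], [-15, 5]].
Characteristic polynomial det(A - λI) = λ^2 + 8λ + 25 = 0.
Eigenvalues λ = -4 ± 3i (complex conjugate pair).
For λ=-4+3i: an eigenvector is (-1,-1) - i(1,2) = (-1 - i, -1 - 2i).
A real fundamental pair from Re and Im of e^((-4+3i)t)v: X_1 = e^(-4t)(cos(3t)·(-1,-1) + sin(3t)·(1,2)), X_2 = e^(-4t)(sin(3t)·(-1,-1) - cos(3t)·(1,2)).
General solution: K_1X_1 + K_2X_2.

x_1(t) = K_1e^(-4t)sin(3t) - K_1e^(-4t)cos(3t) - K_2e^(-4t)sin(3t) - K_2e^(-4t)cos(3t), x_2(t) = 2K_1e^(-4t)sin(3t) - K_1e^(-4t)cos(3t) - K_2e^(-4t)sin(3t) - 2K_2e^(-4t)cos(3t)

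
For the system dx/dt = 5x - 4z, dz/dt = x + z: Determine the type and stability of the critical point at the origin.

unstable improper node

A = [[5,-4],[1,1]]; det(A-λI) = λ^2 - 6λ + 9.
repeated λ = 3 with a single eigenvector.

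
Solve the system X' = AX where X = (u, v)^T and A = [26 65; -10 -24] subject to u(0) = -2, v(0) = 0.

Coefficient matrix A = [[26, 65], [-10, -24]].
Characteristic polynomial det(A - λI) = λ^2 - 2λ + 26 = 0.
Eigenvalues λ = 1 ± 5i (complex conjugate pair).
For λ=1+5i: an eigenvector is (3,-1) - i(2,-1) = (3 - 2i, -1 + i).
A real fundamental pair from Re and Im of e^((1+5i)t)v: X_1 = e^(t)(cos(5t)·(3,-1) + sin(5t)·(2,-1)), X_2 = e^(t)(sin(5t)·(3,-1) - cos(5t)·(2,-1)).
General solution: C_1X_1 + C_2X_2.
Applying u(0)=-2, v(0)=0 gives C_1=-2, C_2=-2.

u(t) = -10e^(t)sin(5t) - 2e^(t)cos(5t), v(t) = 4e^(t)sin(5t)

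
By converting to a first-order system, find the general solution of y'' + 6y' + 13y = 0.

Let x_1 = y, x_2 = y'. Then x_1' = x_2 and x_2' = -13x_1 - 6x_2.
A = [[0,1],[-13,-6]]; det(A-λI) = λ^2 + 6λ + 13.
Eigenvalues λ = -3 ± 2i.

y(t) = C_1e^(-3t)cos(2t) + C_2e^(-3t)sin(2t)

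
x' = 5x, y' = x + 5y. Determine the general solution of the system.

x(t) = c_2e^(5t), y(t) = c_1e^(5t) + c_2te^(5t) - 3c_2e^(5t)

Coefficient matrix A = [[5, 0], [1, 5]].
Characteristic polynomial det(A - λI) = λ^2 - 10λ + 25 = 0.
Single eigenvalue λ = 5 with algebraic multiplicity 2.
Eigenvector v = (0,1); generalized eigenvector w with (A-λI)w=v is (1,-3).
General solution: e^(5t)[c_1·v + c_2·(t·v + w)].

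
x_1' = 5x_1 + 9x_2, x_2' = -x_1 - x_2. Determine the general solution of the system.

Coefficient matrix A = [[5, 9], [-1, -1]].
Characteristic polynomial det(A - λI) = λ^2 - 4λ + 4 = 0.
Single eigenvalue λ = 2 with algebraic multiplicity 2.
Eigenvector v = (-3,1); generalized eigenvector w with (A-λI)w=v is (2,-1).
General solution: e^(2t)[c_1·v + c_2·(t·v + w)].

x_1(t) = -3c_1e^(2t) - 3c_2te^(2t) + 2c_2e^(2t), x_2(t) = c_1e^(2t) + c_2te^(2t) - c_2e^(2t)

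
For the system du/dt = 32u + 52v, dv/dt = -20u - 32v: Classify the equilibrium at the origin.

center

A = [[32,52],[-20,-32]]; det(A-λI) = λ^2 + 16.
λ = 0 ± 4i: zero real part.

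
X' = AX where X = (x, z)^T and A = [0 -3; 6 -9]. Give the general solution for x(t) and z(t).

Coefficient matrix A = [[0, -3], [6, -9]].
Characteristic polynomial det(A - λI) = λ^2 + 9λ + 18 = 0.
Eigenvalues λ = -6, -3.
For λ=-6: (A-λI) row 1 is [6, -3], so an eigenvector is (-1, -2).
For λ=-3: (A-λI) row 1 is [3, -3], so an eigenvector is (-1, -1).
General solution: C_1e^(-6t)(-1,-2) + C_2e^(-3t)(-1,-1).

x(t) = -C_1e^(-6t) - C_2e^(-3t), z(t) = -2C_1e^(-6t) - C_2e^(-3t)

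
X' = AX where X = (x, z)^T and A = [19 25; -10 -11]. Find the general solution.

Coefficient matrix A = [[19, 25], [-10, -11]].
Characteristic polynomial det(A - λI) = λ^2 - 8λ + 41 = 0.
Eigenvalues λ = 4 ± 5i (complex conjugate pair).
For λ=4+5i: an eigenvector is (-1,1) - i(2,-1) = (-1 - 2i, 1 + i).
A real fundamental pair from Re and Im of e^((4+5i)t)v: X_1 = e^(4t)(cos(5t)·(-1,1) + sin(5t)·(2,-1)), X_2 = e^(4t)(sin(5t)·(-1,1) - cos(5t)·(2,-1)).
General solution: c_1X_1 + c_2X_2.

x(t) = 2c_1e^(4t)sin(5t) - c_1e^(4t)cos(5t) - c_2e^(4t)sin(5t) - 2c_2e^(4t)cos(5t), z(t) = -c_1e^(4t)sin(5t) + c_1e^(4t)cos(5t) + c_2e^(4t)sin(5t) + c_2e^(4t)cos(5t)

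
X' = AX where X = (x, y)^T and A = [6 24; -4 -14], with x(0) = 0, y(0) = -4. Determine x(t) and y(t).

x(t) = -24e^(-2t) + 24e^(-6t), y(t) = 8e^(-2t) - 12e^(-6t)

Coefficient matrix A = [[6, 24], [-4, -14]].
Characteristic polynomial det(A - λI) = λ^2 + 8λ + 12 = 0.
Eigenvalues λ = -2, -6.
For λ=-2: (A-λI) row 1 is [8, 24], so an eigenvector is (-3, 1).
For λ=-6: (A-λI) row 1 is [12, 24], so an eigenvector is (-2, 1).
General solution: c_1e^(-2t)(-3,1) + c_2e^(-6t)(-2,1).
Applying x(0)=0, y(0)=-4 gives c_1=8, c_2=-12.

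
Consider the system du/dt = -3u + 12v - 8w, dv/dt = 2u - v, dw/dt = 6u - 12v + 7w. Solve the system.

Coefficient matrix A = [[-3, 12, -8], [2, -1, 0], [6, -12, 7]].
det(A - λI) = 0 gives eigenvalues λ = 1, 3, -1.
For λ=1: eigenvector (1,1,1).
For λ=3: eigenvector (-2,-1,0).
For λ=-1: eigenvector (0,-2,-3).
General solution: C_1e^(t)(1,1,1) + C_2e^(3t)(-2,-1,0) + C_3e^(-t)(0,-2,-3).

u(t) = C_1e^(t) - 2C_2e^(3t), v(t) = C_1e^(t) - C_2e^(3t) - 2C_3e^(-t), w(t) = C_1e^(t) - 3C_3e^(-t)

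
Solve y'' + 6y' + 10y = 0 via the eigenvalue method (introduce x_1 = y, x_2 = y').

Let x_1 = y, x_2 = y'. Then x_1' = x_2 and x_2' = -10x_1 - 6x_2.
A = [[0,1],[-10,-6]]; det(A-λI) = λ^2 + 6λ + 10.
Eigenvalues λ = -3 ± i.

y(t) = K_1e^(-3t)cos(t) + K_2e^(-3t)sin(t)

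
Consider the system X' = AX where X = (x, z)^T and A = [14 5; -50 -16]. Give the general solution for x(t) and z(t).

x(t) = -C_1e^(-t)sin(5t) + C_2e^(-t)cos(5t), z(t) = 3C_1e^(-t)sin(5t) - C_1e^(-t)cos(5t) - C_2e^(-t)sin(5t) - 3C_2e^(-t)cos(5t)

Coefficient matrix A = [[14, 5], [-50, -16]].
Characteristic polynomial det(A - λI) = λ^2 + 2λ + 26 = 0.
Eigenvalues λ = -1 ± 5i (complex conjugate pair).
For λ=-1+5i: an eigenvector is (0,-1) - i(-1,3) = (0 + i, -1 - 3i).
A real fundamental pair from Re and Im of e^((-1+5i)t)v: X_1 = e^(-t)(cos(5t)·(0,-1) + sin(5t)·(-1,3)), X_2 = e^(-t)(sin(5t)·(0,-1) - cos(5t)·(-1,3)).
General solution: C_1X_1 + C_2X_2.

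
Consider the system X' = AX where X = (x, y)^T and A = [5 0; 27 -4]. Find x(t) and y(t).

x(t) = -K_2e^(5t), y(t) = -K_1e^(-4t) - 3K_2e^(5t)

Coefficient matrix A = [[5, 0], [27, -4]].
Characteristic polynomial det(A - λI) = λ^2 - λ - 20 = 0.
Eigenvalues λ = -4, 5.
For λ=-4: (A-λI) row 1 is [9, 0], so an eigenvector is (0, -1).
For λ=5: (A-λI) row 2 is [27, -9], so an eigenvector is (-1, -3).
General solution: K_1e^(-4t)(0,-1) + K_2e^(5t)(-1,-3).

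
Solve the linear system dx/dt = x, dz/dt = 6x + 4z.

Coefficient matrix A = [[1, 0], [6, 4]].
Characteristic polynomial det(A - λI) = λ^2 - 5λ + 4 = 0.
Eigenvalues λ = 1, 4.
For λ=1: (A-λI) row 2 is [6, 3], so an eigenvector is (1, -2).
For λ=4: (A-λI) row 1 is [-3, 0], so an eigenvector is (0, 1).
General solution: C_1e^(t)(1,-2) + C_2e^(4t)(0,1).

x(t) = C_1e^(t), z(t) = -2C_1e^(t) + C_2e^(4t)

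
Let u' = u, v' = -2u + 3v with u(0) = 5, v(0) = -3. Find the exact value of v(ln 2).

A = [[1,0],[-2,3]]; eigenvalues λ = 1, 3.
Eigenvectors: (1,1) for λ=1, (0,-1) for λ=3.
From the initial condition, c_1 = 5, c_2 = 8.
v(ln 2) = (5)(2^1)(1) + (8)(2^3)(-1) = -54.

-54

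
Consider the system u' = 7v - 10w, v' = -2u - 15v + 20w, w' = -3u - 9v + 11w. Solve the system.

Coefficient matrix A = [[0, 7, -10], [-2, -15, 20], [-3, -9, 11]].
det(A - λI) = 0 gives eigenvalues λ = -4, 1, -1.
For λ=-4: eigenvector (1,-2,-1).
For λ=1: eigenvector (2,-4,-3).
For λ=-1: eigenvector (-1,3,2).
General solution: c_1e^(-4t)(1,-2,-1) + c_2e^(t)(2,-4,-3) + c_3e^(-t)(-1,3,2).

u(t) = c_1e^(-4t) + 2c_2e^(t) - c_3e^(-t), v(t) = -2c_1e^(-4t) - 4c_2e^(t) + 3c_3e^(-t), w(t) = -c_1e^(-4t) - 3c_2e^(t) + 2c_3e^(-t)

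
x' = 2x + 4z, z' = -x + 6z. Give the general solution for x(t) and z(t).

x(t) = -2c_1e^(4t) - 2c_2te^(4t) - c_2e^(4t), z(t) = -c_1e^(4t) - c_2te^(4t) - c_2e^(4t)

Coefficient matrix A = [[2, 4], [-1, 6]].
Characteristic polynomial det(A - λI) = λ^2 - 8λ + 16 = 0.
Single eigenvalue λ = 4 with algebraic multiplicity 2.
Eigenvector v = (-2,-1); generalized eigenvector w with (A-λI)w=v is (-1,-1).
General solution: e^(4t)[c_1·v + c_2·(t·v + w)].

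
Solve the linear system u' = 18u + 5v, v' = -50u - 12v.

Coefficient matrix A = [[18, 5], [-50, -12]].
Characteristic polynomial det(A - λI) = λ^2 - 6λ + 34 = 0.
Eigenvalues λ = 3 ± 5i (complex conjugate pair).
For λ=3+5i: an eigenvector is (1,-3) - i(0,-1) = (1, -3 + i).
A real fundamental pair from Re and Im of e^((3+5i)t)v: X_1 = e^(3t)(cos(5t)·(1,-3) + sin(5t)·(0,-1)), X_2 = e^(3t)(sin(5t)·(1,-3) - cos(5t)·(0,-1)).
General solution: C_1X_1 + C_2X_2.

u(t) = C_1e^(3t)cos(5t) + C_2e^(3t)sin(5t), v(t) = -C_1e^(3t)sin(5t) - 3C_1e^(3t)cos(5t) - 3C_2e^(3t)sin(5t) + C_2e^(3t)cos(5t)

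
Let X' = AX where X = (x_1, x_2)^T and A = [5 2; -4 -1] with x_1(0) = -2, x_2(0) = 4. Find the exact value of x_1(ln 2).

-4

A = [[5,2],[-4,-1]]; eigenvalues λ = 3, 1.
Eigenvectors: (-1,1) for λ=3, (-1,2) for λ=1.
From the initial condition, c_1 = 0, c_2 = 2.
x_1(ln 2) = (0)(2^3)(-1) + (2)(2^1)(-1) = -4.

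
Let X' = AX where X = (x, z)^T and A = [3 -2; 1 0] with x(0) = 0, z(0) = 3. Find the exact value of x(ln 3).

A = [[3,-2],[1,0]]; eigenvalues λ = 1, 2.
Eigenvectors: (-1,-1) for λ=1, (-2,-1) for λ=2.
From the initial condition, c_1 = -6, c_2 = 3.
x(ln 3) = (-6)(3^1)(-1) + (3)(3^2)(-2) = -36.

-36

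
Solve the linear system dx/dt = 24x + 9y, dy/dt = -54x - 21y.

Coefficient matrix A = [[24, 9], [-54, -21]].
Characteristic polynomial det(A - λI) = λ^2 - 3λ - 18 = 0.
Eigenvalues λ = -3, 6.
For λ=-3: (A-λI) row 1 is [27, 9], so an eigenvector is (-1, 3).
For λ=6: (A-λI) row 1 is [18, 9], so an eigenvector is (1, -2).
General solution: C_1e^(-3t)(-1,3) + C_2e^(6t)(1,-2).

x(t) = -C_1e^(-3t) + C_2e^(6t), y(t) = 3C_1e^(-3t) - 2C_2e^(6t)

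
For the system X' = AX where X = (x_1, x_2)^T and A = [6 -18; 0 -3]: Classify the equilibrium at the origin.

A = [[6,-18],[0,-3]]; det(A-λI) = λ^2 - 3λ - 18.
λ = -3, 6: opposite signs.

saddle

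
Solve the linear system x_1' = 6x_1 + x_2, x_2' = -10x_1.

x_1(t) = K_1e^(3t)sin(t) - K_2e^(3t)cos(t), x_2(t) = -3K_1e^(3t)sin(t) + K_1e^(3t)cos(t) + K_2e^(3t)sin(t) + 3K_2e^(3t)cos(t)

Coefficient matrix A = [[6, 1], [-10, 0]].
Characteristic polynomial det(A - λI) = λ^2 - 6λ + 10 = 0.
Eigenvalues λ = 3 ± i (complex conjugate pair).
For λ=3+i: an eigenvector is (0,1) - i(1,-3) = (0 - i, 1 + 3i).
A real fundamental pair from Re and Im of e^((3+i)t)v: X_1 = e^(3t)(cos(t)·(0,1) + sin(t)·(1,-3)), X_2 = e^(3t)(sin(t)·(0,1) - cos(t)·(1,-3)).
General solution: K_1X_1 + K_2X_2.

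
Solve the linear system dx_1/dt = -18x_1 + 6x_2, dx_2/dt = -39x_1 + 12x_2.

Coefficient matrix A = [[-18, 6], [-39, 12]].
Characteristic polynomial det(A - λI) = λ^2 + 6λ + 18 = 0.
Eigenvalues λ = -3 ± 3i (complex conjugate pair).
For λ=-3+3i: an eigenvector is (1,2) - i(-1,-3) = (1 + i, 2 + 3i).
A real fundamental pair from Re and Im of e^((-3+3i)t)v: X_1 = e^(-3t)(cos(3t)·(1,2) + sin(3t)·(-1,-3)), X_2 = e^(-3t)(sin(3t)·(1,2) - cos(3t)·(-1,-3)).
General solution: C_1X_1 + C_2X_2.

x_1(t) = -C_1e^(-3t)sin(3t) + C_1e^(-3t)cos(3t) + C_2e^(-3t)sin(3t) + C_2e^(-3t)cos(3t), x_2(t) = -3C_1e^(-3t)sin(3t) + 2C_1e^(-3t)cos(3t) + 2C_2e^(-3t)sin(3t) + 3C_2e^(-3t)cos(3t)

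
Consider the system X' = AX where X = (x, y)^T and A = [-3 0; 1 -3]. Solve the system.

Coefficient matrix A = [[-3, 0], [1, -3]].
Characteristic polynomial det(A - λI) = λ^2 + 6λ + 9 = 0.
Single eigenvalue λ = -3 with algebraic multiplicity 2.
Eigenvector v = (0,-1); generalized eigenvector w with (A-λI)w=v is (-1,2).
General solution: e^(-3t)[C_1·v + C_2·(t·v + w)].

x(t) = -C_2e^(-3t), y(t) = -C_1e^(-3t) - C_2te^(-3t) + 2C_2e^(-3t)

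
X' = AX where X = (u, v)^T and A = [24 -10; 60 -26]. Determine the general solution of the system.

Coefficient matrix A = [[24, -10], [60, -26]].
Characteristic polynomial det(A - λI) = λ^2 + 2λ - 24 = 0.
Eigenvalues λ = 4, -6.
For λ=4: (A-λI) row 1 is [20, -10], so an eigenvector is (-1, -2).
For λ=-6: (A-λI) row 1 is [30, -10], so an eigenvector is (-1, -3).
General solution: c_1e^(4t)(-1,-2) + c_2e^(-6t)(-1,-3).

u(t) = -c_1e^(4t) - c_2e^(-6t), v(t) = -2c_1e^(4t) - 3c_2e^(-6t)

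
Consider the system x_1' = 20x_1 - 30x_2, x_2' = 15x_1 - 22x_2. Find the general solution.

x_1(t) = -c_1e^(-t)sin(3t) - 3c_1e^(-t)cos(3t) - 3c_2e^(-t)sin(3t) + c_2e^(-t)cos(3t), x_2(t) = -c_1e^(-t)sin(3t) - 2c_1e^(-t)cos(3t) - 2c_2e^(-t)sin(3t) + c_2e^(-t)cos(3t)

Coefficient matrix A = [[20, -30], [15, -22]].
Characteristic polynomial det(A - λI) = λ^2 + 2λ + 10 = 0.
Eigenvalues λ = -1 ± 3i (complex conjugate pair).
For λ=-1+3i: an eigenvector is (-3,-2) - i(-1,-1) = (-3 + i, -2 + i).
A real fundamental pair from Re and Im of e^((-1+3i)t)v: X_1 = e^(-t)(cos(3t)·(-3,-2) + sin(3t)·(-1,-1)), X_2 = e^(-t)(sin(3t)·(-3,-2) - cos(3t)·(-1,-1)).
General solution: c_1X_1 + c_2X_2.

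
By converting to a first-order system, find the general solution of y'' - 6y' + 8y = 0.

Let x_1 = y, x_2 = y'. Then x_1' = x_2 and x_2' = -8x_1 + 6x_2.
A = [[0,1],[-8,6]]; det(A-λI) = λ^2 - 6λ + 8.
Eigenvalues λ = 4, 2 with eigenvectors (1,4), (1,2).

y(t) = c_1e^(4t) + c_2e^(2t)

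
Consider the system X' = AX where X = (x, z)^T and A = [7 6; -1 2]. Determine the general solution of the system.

Coefficient matrix A = [[7, 6], [-1, 2]].
Characteristic polynomial det(A - λI) = λ^2 - 9λ + 20 = 0.
Eigenvalues λ = 4, 5.
For λ=4: (A-λI) row 1 is [3, 6], so an eigenvector is (2, -1).
For λ=5: (A-λI) row 1 is [2, 6], so an eigenvector is (-3, 1).
General solution: C_1e^(4t)(2,-1) + C_2e^(5t)(-3,1).

x(t) = 2C_1e^(4t) - 3C_2e^(5t), z(t) = -C_1e^(4t) + C_2e^(5t)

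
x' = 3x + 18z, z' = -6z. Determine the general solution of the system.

x(t) = -2K_1e^(-6t) - K_2e^(3t), z(t) = K_1e^(-6t)

Coefficient matrix A = [[3, 18], [0, -6]].
Characteristic polynomial det(A - λI) = λ^2 + 3λ - 18 = 0.
Eigenvalues λ = -6, 3.
For λ=-6: (A-λI) row 1 is [9, 18], so an eigenvector is (-2, 1).
For λ=3: (A-λI) row 1 is [0, 18], so an eigenvector is (-1, 0).
General solution: K_1e^(-6t)(-2,1) + K_2e^(3t)(-1,0).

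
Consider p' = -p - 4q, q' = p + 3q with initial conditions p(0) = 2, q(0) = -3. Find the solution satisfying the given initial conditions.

p(t) = 8te^(t) + 2e^(t), q(t) = -4te^(t) - 3e^(t)

Coefficient matrix A = [[-1, -4], [1, 3]].
Characteristic polynomial det(A - λI) = λ^2 - 2λ + 1 = 0.
Single eigenvalue λ = 1 with algebraic multiplicity 2.
Eigenvector v = (-2,1); generalized eigenvector w with (A-λI)w=v is (1,0).
General solution: e^(t)[C_1·v + C_2·(t·v + w)].
Applying p(0)=2, q(0)=-3 gives C_1=-3, C_2=-4.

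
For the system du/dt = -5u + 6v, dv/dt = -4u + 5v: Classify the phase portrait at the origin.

saddle

A = [[-5,6],[-4,5]]; det(A-λI) = λ^2 - 1.
λ = -1, 1: opposite signs.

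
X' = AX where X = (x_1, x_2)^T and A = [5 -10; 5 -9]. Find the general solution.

Coefficient matrix A = [[5, -10], [5, -9]].
Characteristic polynomial det(A - λI) = λ^2 + 4λ + 5 = 0.
Eigenvalues λ = -2 ± i (complex conjugate pair).
For λ=-2+i: an eigenvector is (1,1) - i(-3,-2) = (1 + 3i, 1 + 2i).
A real fundamental pair from Re and Im of e^((-2+i)t)v: X_1 = e^(-2t)(cos(t)·(1,1) + sin(t)·(-3,-2)), X_2 = e^(-2t)(sin(t)·(1,1) - cos(t)·(-3,-2)).
General solution: C_1X_1 + C_2X_2.

x_1(t) = -3C_1e^(-2t)sin(t) + C_1e^(-2t)cos(t) + C_2e^(-2t)sin(t) + 3C_2e^(-2t)cos(t), x_2(t) = -2C_1e^(-2t)sin(t) + C_1e^(-2t)cos(t) + C_2e^(-2t)sin(t) + 2C_2e^(-2t)cos(t)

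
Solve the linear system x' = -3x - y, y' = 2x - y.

Coefficient matrix A = [[-3, -1], [2, -1]].
Characteristic polynomial det(A - λI) = λ^2 + 4λ + 5 = 0.
Eigenvalues λ = -2 ± i (complex conjugate pair).
For λ=-2+i: an eigenvector is (-1,1) - i(0,-1) = (-1, 1 + i).
A real fundamental pair from Re and Im of e^((-2+i)t)v: X_1 = e^(-2t)(cos(t)·(-1,1) + sin(t)·(0,-1)), X_2 = e^(-2t)(sin(t)·(-1,1) - cos(t)·(0,-1)).
General solution: C_1X_1 + C_2X_2.

x(t) = -C_1e^(-2t)cos(t) - C_2e^(-2t)sin(t), y(t) = -C_1e^(-2t)sin(t) + C_1e^(-2t)cos(t) + C_2e^(-2t)sin(t) + C_2e^(-2t)cos(t)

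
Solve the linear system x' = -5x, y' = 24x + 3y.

Coefficient matrix A = [[-5, 0], [24, 3]].
Characteristic polynomial det(A - λI) = λ^2 + 2λ - 15 = 0.
Eigenvalues λ = -5, 3.
For λ=-5: (A-λI) row 2 is [24, 8], so an eigenvector is (1, -3).
For λ=3: (A-λI) row 1 is [-8, 0], so an eigenvector is (0, -1).
General solution: K_1e^(-5t)(1,-3) + K_2e^(3t)(0,-1).

x(t) = K_1e^(-5t), y(t) = -3K_1e^(-5t) - K_2e^(3t)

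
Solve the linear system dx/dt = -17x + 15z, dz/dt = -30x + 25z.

Coefficient matrix A = [[-17, 15], [-30, 25]].
Characteristic polynomial det(A - λI) = λ^2 - 8λ + 25 = 0.
Eigenvalues λ = 4 ± 3i (complex conjugate pair).
For λ=4+3i: an eigenvector is (2,3) - i(1,1) = (2 - i, 3 - i).
A real fundamental pair from Re and Im of e^((4+3i)t)v: X_1 = e^(4t)(cos(3t)·(2,3) + sin(3t)·(1,1)), X_2 = e^(4t)(sin(3t)·(2,3) - cos(3t)·(1,1)).
General solution: c_1X_1 + c_2X_2.

x(t) = c_1e^(4t)sin(3t) + 2c_1e^(4t)cos(3t) + 2c_2e^(4t)sin(3t) - c_2e^(4t)cos(3t), z(t) = c_1e^(4t)sin(3t) + 3c_1e^(4t)cos(3t) + 3c_2e^(4t)sin(3t) - c_2e^(4t)cos(3t)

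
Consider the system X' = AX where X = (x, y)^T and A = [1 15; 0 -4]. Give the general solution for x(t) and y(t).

Coefficient matrix A = [[1, 15], [0, -4]].
Characteristic polynomial det(A - λI) = λ^2 + 3λ - 4 = 0.
Eigenvalues λ = 1, -4.
For λ=1: (A-λI) row 1 is [0, 15], so an eigenvector is (1, 0).
For λ=-4: (A-λI) row 1 is [5, 15], so an eigenvector is (-3, 1).
General solution: C_1e^(t)(1,0) + C_2e^(-4t)(-3,1).

x(t) = C_1e^(t) - 3C_2e^(-4t), y(t) = C_2e^(-4t)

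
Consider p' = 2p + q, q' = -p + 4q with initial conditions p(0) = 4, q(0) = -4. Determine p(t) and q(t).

Coefficient matrix A = [[2, 1], [-1, 4]].
Characteristic polynomial det(A - λI) = λ^2 - 6λ + 9 = 0.
Single eigenvalue λ = 3 with algebraic multiplicity 2.
Eigenvector v = (1,1); generalized eigenvector w with (A-λI)w=v is (1,2).
General solution: e^(3t)[c_1·v + c_2·(t·v + w)].
Applying p(0)=4, q(0)=-4 gives c_1=12, c_2=-8.

p(t) = -8te^(3t) + 4e^(3t), q(t) = -8te^(3t) - 4e^(3t)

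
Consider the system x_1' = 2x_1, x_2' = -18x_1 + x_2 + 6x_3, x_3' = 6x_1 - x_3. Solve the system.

x_1(t) = c_1e^(2t), x_2(t) = -6c_1e^(2t) + 3c_2e^(-t) + c_3e^(t), x_3(t) = 2c_1e^(2t) - c_2e^(-t)

Coefficient matrix A = [[2, 0, 0], [-18, 1, 6], [6, 0, -1]].
det(A - λI) = 0 gives eigenvalues λ = 2, -1, 1.
For λ=2: eigenvector (1,-6,2).
For λ=-1: eigenvector (0,3,-1).
For λ=1: eigenvector (0,1,0).
General solution: c_1e^(2t)(1,-6,2) + c_2e^(-t)(0,3,-1) + c_3e^(t)(0,1,0).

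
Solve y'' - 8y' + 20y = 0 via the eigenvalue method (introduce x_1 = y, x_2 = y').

Let x_1 = y, x_2 = y'. Then x_1' = x_2 and x_2' = -20x_1 + 8x_2.
A = [[0,1],[-20,8]]; det(A-λI) = λ^2 - 8λ + 20.
Eigenvalues λ = 4 ± 2i.

y(t) = K_1e^(4t)cos(2t) + K_2e^(4t)sin(2t)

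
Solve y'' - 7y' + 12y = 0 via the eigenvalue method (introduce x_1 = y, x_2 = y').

y(t) = C_1e^(3t) + C_2e^(4t)

Let x_1 = y, x_2 = y'. Then x_1' = x_2 and x_2' = -12x_1 + 7x_2.
A = [[0,1],[-12,7]]; det(A-λI) = λ^2 - 7λ + 12.
Eigenvalues λ = 3, 4 with eigenvectors (1,3), (1,4).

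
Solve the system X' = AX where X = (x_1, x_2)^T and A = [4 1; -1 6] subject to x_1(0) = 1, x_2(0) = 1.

Coefficient matrix A = [[4, 1], [-1, 6]].
Characteristic polynomial det(A - λI) = λ^2 - 10λ + 25 = 0.
Single eigenvalue λ = 5 with algebraic multiplicity 2.
Eigenvector v = (1,1); generalized eigenvector w with (A-λI)w=v is (-3,-2).
General solution: e^(5t)[C_1·v + C_2·(t·v + w)].
Applying x_1(0)=1, x_2(0)=1 gives C_1=1, C_2=0.

x_1(t) = e^(5t), x_2(t) = e^(5t)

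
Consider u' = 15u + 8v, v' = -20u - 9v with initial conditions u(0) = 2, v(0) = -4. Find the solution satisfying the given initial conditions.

Coefficient matrix A = [[15, 8], [-20, -9]].
Characteristic polynomial det(A - λI) = λ^2 - 6λ + 25 = 0.
Eigenvalues λ = 3 ± 4i (complex conjugate pair).
For λ=3+4i: an eigenvector is (-1,2) - i(1,-1) = (-1 - i, 2 + i).
A real fundamental pair from Re and Im of e^((3+4i)t)v: X_1 = e^(3t)(cos(4t)·(-1,2) + sin(4t)·(1,-1)), X_2 = e^(3t)(sin(4t)·(-1,2) - cos(4t)·(1,-1)).
General solution: c_1X_1 + c_2X_2.
Applying u(0)=2, v(0)=-4 gives c_1=-2, c_2=0.

u(t) = -2e^(3t)sin(4t) + 2e^(3t)cos(4t), v(t) = 2e^(3t)sin(4t) - 4e^(3t)cos(4t)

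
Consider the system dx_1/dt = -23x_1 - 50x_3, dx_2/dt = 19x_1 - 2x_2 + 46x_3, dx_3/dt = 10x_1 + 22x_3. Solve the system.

Coefficient matrix A = [[-23, 0, -50], [19, -2, 46], [10, 0, 22]].
det(A - λI) = 0 gives eigenvalues λ = -2, -3, 2.
For λ=-2: eigenvector (0,1,0).
For λ=-3: eigenvector (5,-3,-2).
For λ=2: eigenvector (-2,2,1).
General solution: c_1e^(-2t)(0,1,0) + c_2e^(-3t)(5,-3,-2) + c_3e^(2t)(-2,2,1).

x_1(t) = 5c_2e^(-3t) - 2c_3e^(2t), x_2(t) = c_1e^(-2t) - 3c_2e^(-3t) + 2c_3e^(2t), x_3(t) = -2c_2e^(-3t) + c_3e^(2t)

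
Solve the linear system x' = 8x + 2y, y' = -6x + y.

x(t) = -C_1e^(4t) + 2C_2e^(5t), y(t) = 2C_1e^(4t) - 3C_2e^(5t)

Coefficient matrix A = [[8, 2], [-6, 1]].
Characteristic polynomial det(A - λI) = λ^2 - 9λ + 20 = 0.
Eigenvalues λ = 4, 5.
For λ=4: (A-λI) row 1 is [4, 2], so an eigenvector is (-1, 2).
For λ=5: (A-λI) row 1 is [3, 2], so an eigenvector is (2, -3).
General solution: C_1e^(4t)(-1,2) + C_2e^(5t)(2,-3).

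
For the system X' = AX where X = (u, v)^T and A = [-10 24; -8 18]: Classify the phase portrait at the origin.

unstable node

A = [[-10,24],[-8,18]]; det(A-λI) = λ^2 - 8λ + 12.
λ = 2, 6: both positive.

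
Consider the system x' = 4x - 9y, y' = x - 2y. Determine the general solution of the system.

Coefficient matrix A = [[4, -9], [1, -2]].
Characteristic polynomial det(A - λI) = λ^2 - 2λ + 1 = 0.
Single eigenvalue λ = 1 with algebraic multiplicity 2.
Eigenvector v = (-3,-1); generalized eigenvector w with (A-λI)w=v is (2,1).
General solution: e^(t)[C_1·v + C_2·(t·v + w)].

x(t) = -3C_1e^(t) - 3C_2te^(t) + 2C_2e^(t), y(t) = -C_1e^(t) - C_2te^(t) + C_2e^(t)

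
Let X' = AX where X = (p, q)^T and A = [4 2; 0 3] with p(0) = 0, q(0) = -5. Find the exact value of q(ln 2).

A = [[4,2],[0,3]]; eigenvalues λ = 4, 3.
Eigenvectors: (-1,0) for λ=4, (-2,1) for λ=3.
From the initial condition, c_1 = 10, c_2 = -5.
q(ln 2) = (10)(2^4)(0) + (-5)(2^3)(1) = -40.

-40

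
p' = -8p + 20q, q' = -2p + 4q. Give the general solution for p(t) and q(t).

Coefficient matrix A = [[-8, 20], [-2, 4]].
Characteristic polynomial det(A - λI) = λ^2 + 4λ + 8 = 0.
Eigenvalues λ = -2 ± 2i (complex conjugate pair).
For λ=-2+2i: an eigenvector is (-3,-1) - i(-1,0) = (-3 + i, -1).
A real fundamental pair from Re and Im of e^((-2+2i)t)v: X_1 = e^(-2t)(cos(2t)·(-3,-1) + sin(2t)·(-1,0)), X_2 = e^(-2t)(sin(2t)·(-3,-1) - cos(2t)·(-1,0)).
General solution: c_1X_1 + c_2X_2.

p(t) = -c_1e^(-2t)sin(2t) - 3c_1e^(-2t)cos(2t) - 3c_2e^(-2t)sin(2t) + c_2e^(-2t)cos(2t), q(t) = -c_1e^(-2t)cos(2t) - c_2e^(-2t)sin(2t)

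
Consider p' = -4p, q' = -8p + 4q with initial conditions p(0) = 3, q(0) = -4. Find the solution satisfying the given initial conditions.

p(t) = 3e^(-4t), q(t) = -7e^(4t) + 3e^(-4t)

Coefficient matrix A = [[-4, 0], [-8, 4]].
Characteristic polynomial det(A - λI) = λ^2 - 16 = 0.
Eigenvalues λ = -4, 4.
For λ=-4: (A-λI) row 2 is [-8, 8], so an eigenvector is (1, 1).
For λ=4: (A-λI) row 1 is [-8, 0], so an eigenvector is (0, -1).
General solution: C_1e^(-4t)(1,1) + C_2e^(4t)(0,-1).
Applying p(0)=3, q(0)=-4 gives C_1=3, C_2=7.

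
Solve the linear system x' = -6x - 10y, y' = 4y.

x(t) = -K_1e^(4t) - K_2e^(-6t), y(t) = K_1e^(4t)

Coefficient matrix A = [[-6, -10], [0, 4]].
Characteristic polynomial det(A - λI) = λ^2 + 2λ - 24 = 0.
Eigenvalues λ = 4, -6.
For λ=4: (A-λI) row 1 is [-10, -10], so an eigenvector is (-1, 1).
For λ=-6: (A-λI) row 1 is [0, -10], so an eigenvector is (-1, 0).
General solution: K_1e^(4t)(-1,1) + K_2e^(-6t)(-1,0).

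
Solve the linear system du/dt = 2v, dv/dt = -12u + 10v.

Coefficient matrix A = [[0, 2], [-12, 10]].
Characteristic polynomial det(A - λI) = λ^2 - 10λ + 24 = 0.
Eigenvalues λ = 6, 4.
For λ=6: (A-λI) row 1 is [-6, 2], so an eigenvector is (-1, -3).
For λ=4: (A-λI) row 1 is [-4, 2], so an eigenvector is (1, 2).
General solution: K_1e^(6t)(-1,-3) + K_2e^(4t)(1,2).

u(t) = -K_1e^(6t) + K_2e^(4t), v(t) = -3K_1e^(6t) + 2K_2e^(4t)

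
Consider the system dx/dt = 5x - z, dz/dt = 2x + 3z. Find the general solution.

x(t) = -K_1e^(4t)sin(t) + K_2e^(4t)cos(t), z(t) = -K_1e^(4t)sin(t) + K_1e^(4t)cos(t) + K_2e^(4t)sin(t) + K_2e^(4t)cos(t)

Coefficient matrix A = [[5, -1], [2, 3]].
Characteristic polynomial det(A - λI) = λ^2 - 8λ + 17 = 0.
Eigenvalues λ = 4 ± i (complex conjugate pair).
For λ=4+i: an eigenvector is (0,1) - i(-1,-1) = (0 + i, 1 + i).
A real fundamental pair from Re and Im of e^((4+i)t)v: X_1 = e^(4t)(cos(t)·(0,1) + sin(t)·(-1,-1)), X_2 = e^(4t)(sin(t)·(0,1) - cos(t)·(-1,-1)).
General solution: K_1X_1 + K_2X_2.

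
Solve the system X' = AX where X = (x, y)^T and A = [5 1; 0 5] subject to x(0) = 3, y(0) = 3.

Coefficient matrix A = [[5, 1], [0, 5]].
Characteristic polynomial det(A - λI) = λ^2 - 10λ + 25 = 0.
Single eigenvalue λ = 5 with algebraic multiplicity 2.
Eigenvector v = (-1,0); generalized eigenvector w with (A-λI)w=v is (1,-1).
General solution: e^(5t)[c_1·v + c_2·(t·v + w)].
Applying x(0)=3, y(0)=3 gives c_1=-6, c_2=-3.

x(t) = 3te^(5t) + 3e^(5t), y(t) = 3e^(5t)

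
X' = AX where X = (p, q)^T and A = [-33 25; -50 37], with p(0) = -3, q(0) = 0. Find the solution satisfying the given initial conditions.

p(t) = 21e^(2t)sin(5t) - 3e^(2t)cos(5t), q(t) = 30e^(2t)sin(5t)

Coefficient matrix A = [[-33, 25], [-50, 37]].
Characteristic polynomial det(A - λI) = λ^2 - 4λ + 29 = 0.
Eigenvalues λ = 2 ± 5i (complex conjugate pair).
For λ=2+5i: an eigenvector is (1,1) - i(-2,-3) = (1 + 2i, 1 + 3i).
A real fundamental pair from Re and Im of e^((2+5i)t)v: X_1 = e^(2t)(cos(5t)·(1,1) + sin(5t)·(-2,-3)), X_2 = e^(2t)(sin(5t)·(1,1) - cos(5t)·(-2,-3)).
General solution: C_1X_1 + C_2X_2.
Applying p(0)=-3, q(0)=0 gives C_1=-9, C_2=3.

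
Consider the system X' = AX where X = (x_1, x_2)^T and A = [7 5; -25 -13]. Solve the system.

x_1(t) = -C_1e^(-3t)cos(5t) - C_2e^(-3t)sin(5t), x_2(t) = C_1e^(-3t)sin(5t) + 2C_1e^(-3t)cos(5t) + 2C_2e^(-3t)sin(5t) - C_2e^(-3t)cos(5t)

Coefficient matrix A = [[7, 5], [-25, -13]].
Characteristic polynomial det(A - λI) = λ^2 + 6λ + 34 = 0.
Eigenvalues λ = -3 ± 5i (complex conjugate pair).
For λ=-3+5i: an eigenvector is (-1,2) - i(0,1) = (-1, 2 - i).
A real fundamental pair from Re and Im of e^((-3+5i)t)v: X_1 = e^(-3t)(cos(5t)·(-1,2) + sin(5t)·(0,1)), X_2 = e^(-3t)(sin(5t)·(-1,2) - cos(5t)·(0,1)).
General solution: C_1X_1 + C_2X_2.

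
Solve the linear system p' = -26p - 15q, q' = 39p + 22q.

Coefficient matrix A = [[-26, -15], [39, 22]].
Characteristic polynomial det(A - λI) = λ^2 + 4λ + 13 = 0.
Eigenvalues λ = -2 ± 3i (complex conjugate pair).
For λ=-2+3i: an eigenvector is (2,-3) - i(-1,2) = (2 + i, -3 - 2i).
A real fundamental pair from Re and Im of e^((-2+3i)t)v: X_1 = e^(-2t)(cos(3t)·(2,-3) + sin(3t)·(-1,2)), X_2 = e^(-2t)(sin(3t)·(2,-3) - cos(3t)·(-1,2)).
General solution: c_1X_1 + c_2X_2.

p(t) = -c_1e^(-2t)sin(3t) + 2c_1e^(-2t)cos(3t) + 2c_2e^(-2t)sin(3t) + c_2e^(-2t)cos(3t), q(t) = 2c_1e^(-2t)sin(3t) - 3c_1e^(-2t)cos(3t) - 3c_2e^(-2t)sin(3t) - 2c_2e^(-2t)cos(3t)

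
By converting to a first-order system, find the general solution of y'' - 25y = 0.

Let x_1 = y, x_2 = y'. Then x_1' = x_2 and x_2' = 25x_1.
A = [[0,1],[25,0]]; det(A-λI) = λ^2 - 25.
Eigenvalues λ = -5, 5 with eigenvectors (1,-5), (1,5).

y(t) = c_1e^(-5t) + c_2e^(5t)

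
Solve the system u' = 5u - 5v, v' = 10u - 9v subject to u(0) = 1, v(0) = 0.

Coefficient matrix A = [[5, -5], [10, -9]].
Characteristic polynomial det(A - λI) = λ^2 + 4λ + 5 = 0.
Eigenvalues λ = -2 ± i (complex conjugate pair).
For λ=-2+i: an eigenvector is (1,1) - i(2,3) = (1 - 2i, 1 - 3i).
A real fundamental pair from Re and Im of e^((-2+i)t)v: X_1 = e^(-2t)(cos(t)·(1,1) + sin(t)·(2,3)), X_2 = e^(-2t)(sin(t)·(1,1) - cos(t)·(2,3)).
General solution: K_1X_1 + K_2X_2.
Applying u(0)=1, v(0)=0 gives K_1=3, K_2=1.

u(t) = 7e^(-2t)sin(t) + e^(-2t)cos(t), v(t) = 10e^(-2t)sin(t)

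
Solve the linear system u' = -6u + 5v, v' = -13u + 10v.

u(t) = -2c_1e^(2t)sin(t) - c_1e^(2t)cos(t) - c_2e^(2t)sin(t) + 2c_2e^(2t)cos(t), v(t) = -3c_1e^(2t)sin(t) - 2c_1e^(2t)cos(t) - 2c_2e^(2t)sin(t) + 3c_2e^(2t)cos(t)

Coefficient matrix A = [[-6, 5], [-13, 10]].
Characteristic polynomial det(A - λI) = λ^2 - 4λ + 5 = 0.
Eigenvalues λ = 2 ± i (complex conjugate pair).
For λ=2+i: an eigenvector is (-1,-2) - i(-2,-3) = (-1 + 2i, -2 + 3i).
A real fundamental pair from Re and Im of e^((2+i)t)v: X_1 = e^(2t)(cos(t)·(-1,-2) + sin(t)·(-2,-3)), X_2 = e^(2t)(sin(t)·(-1,-2) - cos(t)·(-2,-3)).
General solution: c_1X_1 + c_2X_2.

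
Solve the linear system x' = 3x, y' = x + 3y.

Coefficient matrix A = [[3, 0], [1, 3]].
Characteristic polynomial det(A - λI) = λ^2 - 6λ + 9 = 0.
Single eigenvalue λ = 3 with algebraic multiplicity 2.
Eigenvector v = (0,1); generalized eigenvector w with (A-λI)w=v is (1,2).
General solution: e^(3t)[c_1·v + c_2·(t·v + w)].

x(t) = c_2e^(3t), y(t) = c_1e^(3t) + c_2te^(3t) + 2c_2e^(3t)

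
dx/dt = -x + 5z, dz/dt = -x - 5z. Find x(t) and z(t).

Coefficient matrix A = [[-1, 5], [-1, -5]].
Characteristic polynomial det(A - λI) = λ^2 + 6λ + 10 = 0.
Eigenvalues λ = -3 ± i (complex conjugate pair).
For λ=-3+i: an eigenvector is (-1,0) - i(-2,1) = (-1 + 2i, 0 - i).
A real fundamental pair from Re and Im of e^((-3+i)t)v: X_1 = e^(-3t)(cos(t)·(-1,0) + sin(t)·(-2,1)), X_2 = e^(-3t)(sin(t)·(-1,0) - cos(t)·(-2,1)).
General solution: c_1X_1 + c_2X_2.

x(t) = -2c_1e^(-3t)sin(t) - c_1e^(-3t)cos(t) - c_2e^(-3t)sin(t) + 2c_2e^(-3t)cos(t), z(t) = c_1e^(-3t)sin(t) - c_2e^(-3t)cos(t)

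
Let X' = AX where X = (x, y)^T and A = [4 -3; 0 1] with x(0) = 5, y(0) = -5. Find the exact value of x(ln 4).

A = [[4,-3],[0,1]]; eigenvalues λ = 1, 4.
Eigenvectors: (-1,-1) for λ=1, (1,0) for λ=4.
From the initial condition, c_1 = 5, c_2 = 10.
x(ln 4) = (5)(4^1)(-1) + (10)(4^4)(1) = 2540.

2540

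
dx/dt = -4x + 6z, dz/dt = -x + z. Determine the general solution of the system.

Coefficient matrix A = [[-4, 6], [-1, 1]].
Characteristic polynomial det(A - λI) = λ^2 + 3λ + 2 = 0.
Eigenvalues λ = -1, -2.
For λ=-1: (A-λI) row 1 is [-3, 6], so an eigenvector is (2, 1).
For λ=-2: (A-λI) row 1 is [-2, 6], so an eigenvector is (-3, -1).
General solution: K_1e^(-t)(2,1) + K_2e^(-2t)(-3,-1).

x(t) = 2K_1e^(-t) - 3K_2e^(-2t), z(t) = K_1e^(-t) - K_2e^(-2t)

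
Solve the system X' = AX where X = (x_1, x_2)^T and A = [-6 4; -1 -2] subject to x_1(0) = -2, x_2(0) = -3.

Coefficient matrix A = [[-6, 4], [-1, -2]].
Characteristic polynomial det(A - λI) = λ^2 + 8λ + 16 = 0.
Single eigenvalue λ = -4 with algebraic multiplicity 2.
Eigenvector v = (-2,-1); generalized eigenvector w with (A-λI)w=v is (1,0).
General solution: e^(-4t)[C_1·v + C_2·(t·v + w)].
Applying x_1(0)=-2, x_2(0)=-3 gives C_1=3, C_2=4.

x_1(t) = -8te^(-4t) - 2e^(-4t), x_2(t) = -4te^(-4t) - 3e^(-4t)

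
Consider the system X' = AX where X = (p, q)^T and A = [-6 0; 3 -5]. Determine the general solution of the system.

p(t) = C_1e^(-6t), q(t) = -3C_1e^(-6t) - C_2e^(-5t)

Coefficient matrix A = [[-6, 0], [3, -5]].
Characteristic polynomial det(A - λI) = λ^2 + 11λ + 30 = 0.
Eigenvalues λ = -6, -5.
For λ=-6: (A-λI) row 2 is [3, 1], so an eigenvector is (1, -3).
For λ=-5: (A-λI) row 1 is [-1, 0], so an eigenvector is (0, -1).
General solution: C_1e^(-6t)(1,-3) + C_2e^(-5t)(0,-1).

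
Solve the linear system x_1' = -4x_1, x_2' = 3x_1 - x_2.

Coefficient matrix A = [[-4, 0], [3, -1]].
Characteristic polynomial det(A - λI) = λ^2 + 5λ + 4 = 0.
Eigenvalues λ = -4, -1.
For λ=-4: (A-λI) row 2 is [3, 3], so an eigenvector is (1, -1).
For λ=-1: (A-λI) row 1 is [-3, 0], so an eigenvector is (0, 1).
General solution: C_1e^(-4t)(1,-1) + C_2e^(-t)(0,1).

x_1(t) = C_1e^(-4t), x_2(t) = -C_1e^(-4t) + C_2e^(-t)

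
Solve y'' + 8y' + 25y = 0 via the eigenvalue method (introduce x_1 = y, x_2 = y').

Let x_1 = y, x_2 = y'. Then x_1' = x_2 and x_2' = -25x_1 - 8x_2.
A = [[0,1],[-25,-8]]; det(A-λI) = λ^2 + 8λ + 25.
Eigenvalues λ = -4 ± 3i.

y(t) = c_1e^(-4t)cos(3t) + c_2e^(-4t)sin(3t)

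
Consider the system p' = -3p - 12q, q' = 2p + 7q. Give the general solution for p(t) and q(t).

p(t) = 3C_1e^(t) + 2C_2e^(3t), q(t) = -C_1e^(t) - C_2e^(3t)

Coefficient matrix A = [[-3, -12], [2, 7]].
Characteristic polynomial det(A - λI) = λ^2 - 4λ + 3 = 0.
Eigenvalues λ = 1, 3.
For λ=1: (A-λI) row 1 is [-4, -12], so an eigenvector is (3, -1).
For λ=3: (A-λI) row 1 is [-6, -12], so an eigenvector is (2, -1).
General solution: C_1e^(t)(3,-1) + C_2e^(3t)(2,-1).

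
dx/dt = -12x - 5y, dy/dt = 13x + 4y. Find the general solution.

x(t) = 2K_1e^(-4t)sin(t) + K_1e^(-4t)cos(t) + K_2e^(-4t)sin(t) - 2K_2e^(-4t)cos(t), y(t) = -3K_1e^(-4t)sin(t) - 2K_1e^(-4t)cos(t) - 2K_2e^(-4t)sin(t) + 3K_2e^(-4t)cos(t)

Coefficient matrix A = [[-12, -5], [13, 4]].
Characteristic polynomial det(A - λI) = λ^2 + 8λ + 17 = 0.
Eigenvalues λ = -4 ± i (complex conjugate pair).
For λ=-4+i: an eigenvector is (1,-2) - i(2,-3) = (1 - 2i, -2 + 3i).
A real fundamental pair from Re and Im of e^((-4+i)t)v: X_1 = e^(-4t)(cos(t)·(1,-2) + sin(t)·(2,-3)), X_2 = e^(-4t)(sin(t)·(1,-2) - cos(t)·(2,-3)).
General solution: K_1X_1 + K_2X_2.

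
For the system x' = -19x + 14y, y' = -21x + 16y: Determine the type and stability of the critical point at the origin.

saddle

A = [[-19,14],[-21,16]]; det(A-λI) = λ^2 + 3λ - 10.
λ = -5, 2: opposite signs.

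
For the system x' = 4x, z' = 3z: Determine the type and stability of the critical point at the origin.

A = [[4,0],[0,3]]; det(A-λI) = λ^2 - 7λ + 12.
λ = 3, 4: both positive.

unstable node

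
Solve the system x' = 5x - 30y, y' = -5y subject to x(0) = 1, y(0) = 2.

Coefficient matrix A = [[5, -30], [0, -5]].
Characteristic polynomial det(A - λI) = λ^2 - 25 = 0.
Eigenvalues λ = -5, 5.
For λ=-5: (A-λI) row 1 is [10, -30], so an eigenvector is (3, 1).
For λ=5: (A-λI) row 1 is [0, -30], so an eigenvector is (1, 0).
General solution: c_1e^(-5t)(3,1) + c_2e^(5t)(1,0).
Applying x(0)=1, y(0)=2 gives c_1=2, c_2=-5.

x(t) = -5e^(5t) + 6e^(-5t), y(t) = 2e^(-5t)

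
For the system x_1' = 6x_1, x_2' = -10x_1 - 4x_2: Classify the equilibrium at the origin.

saddle

A = [[6,0],[-10,-4]]; det(A-λI) = λ^2 - 2λ - 24.
λ = -4, 6: opposite signs.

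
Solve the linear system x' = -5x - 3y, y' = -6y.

Coefficient matrix A = [[-5, -3], [0, -6]].
Characteristic polynomial det(A - λI) = λ^2 + 11λ + 30 = 0.
Eigenvalues λ = -5, -6.
For λ=-5: (A-λI) row 1 is [0, -3], so an eigenvector is (-1, 0).
For λ=-6: (A-λI) row 1 is [1, -3], so an eigenvector is (3, 1).
General solution: c_1e^(-5t)(-1,0) + c_2e^(-6t)(3,1).

x(t) = -c_1e^(-5t) + 3c_2e^(-6t), y(t) = c_2e^(-6t)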